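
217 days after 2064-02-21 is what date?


Start: 2064-02-21, add 217 days
February 2064 has 29 days: 29 - 21 = 8 days to February 29 -> 209 left
March 2064 has 31 days -> 178 left
April 2064 has 30 days -> 148 left
May 2064 has 31 days -> 117 left
June 2064 has 30 days -> 87 left
July 2064 has 31 days -> 56 left
August 2064 has 31 days -> 25 left
September 2064: 25 <= 30 -> lands on September 25

Result: 2064-09-25


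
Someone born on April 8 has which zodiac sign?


Date: April 8
Conventional tropical zodiac dates: Aries from March 21 onward; Taurus starts April 20
April 8 falls within the Aries range

Aries


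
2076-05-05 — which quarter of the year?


Month: May (month 5)
Q1: Jan-Mar, Q2: Apr-Jun, Q3: Jul-Sep, Q4: Oct-Dec

Q2


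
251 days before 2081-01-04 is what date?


Start: 2081-01-04, subtract 251 days
Back 4 days from January 4 reaches December 31, 2080 -> 247 left
December 2080 has 31 days -> back to November 30, 2080 -> 216 left
November 2080 has 30 days -> back to October 31, 2080 -> 186 left
October 2080 has 31 days -> back to September 30, 2080 -> 155 left
September 2080 has 30 days -> back to August 31, 2080 -> 125 left
August 2080 has 31 days -> back to July 31, 2080 -> 94 left
July 2080 has 31 days -> back to June 30, 2080 -> 63 left
June 2080 has 30 days -> back to May 31, 2080 -> 33 left
May 2080 has 31 days -> back to April 30, 2080 -> 2 left
April 2080: 30 - 2 = 28 -> lands on April 28

Result: 2080-04-28


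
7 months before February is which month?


February is month 2
2 - 7 = -5; wrap: -5 + 12 = 7

July


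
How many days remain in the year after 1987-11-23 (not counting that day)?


Day of year: 327 of 365
Remaining = 365 - 327

38 days


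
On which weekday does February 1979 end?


February 1979 has 28 days
Anchor: Jan 1, 1979. With p = 1979 - 1 = 1978: (p + p//4 - p//100 + p//400) mod 7 = (1978 + 494 - 19 + 4) mod 7 = 2457 mod 7 = 0 -> Monday (Mon=0 ... Sun=6)
Days before February (Jan): 31; February 1 index = (0 + 31) mod 7 = 3 -> Thursday
Last day offset: 28 - 1 = 27 days
Weekday index = (3 + 27) mod 7 = 2

Wednesday, February 28


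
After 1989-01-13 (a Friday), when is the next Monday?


Current: Friday
Target: Monday
Days ahead: 3

Next Monday: 1989-01-16


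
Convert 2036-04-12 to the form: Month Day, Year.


ISO 2036-04-12 parses as year=2036, month=04, day=12
Month 4 -> April

April 12, 2036


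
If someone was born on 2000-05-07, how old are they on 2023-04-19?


Birth: 2000-05-07
Reference: 2023-04-19
Year difference: 2023 - 2000 = 23
Birthday not yet reached in 2023, subtract 1

22 years old


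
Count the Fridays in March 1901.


March 1901 has 31 days
Anchor: Jan 1, 1901. With p = 1901 - 1 = 1900: (p + p//4 - p//100 + p//400) mod 7 = (1900 + 475 - 19 + 4) mod 7 = 2360 mod 7 = 1 -> Tuesday (Mon=0 ... Sun=6)
Days before March (Jan-Feb): 59; March 1 index = (1 + 59) mod 7 = 4 -> Friday
First Friday is March 1
Fridays: 1, 8, 15, 22, 29

5 Fridays


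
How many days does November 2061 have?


November 2061

30 days


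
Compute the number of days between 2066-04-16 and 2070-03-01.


From 2066-04-16 to 2070-03-01
2066-04-16: days before April = 31 + 28 + 31 = 90 (2066 is not a leap year); day of year = 90 + 16 = 106
2070-03-01: days before March = 31 + 28 = 59 (2070 is not a leap year); day of year = 59 + 1 = 60
Rest of 2066: 365 - 106 = 259
Full years 2067 (365), 2068 (366), 2069 (365): 1096
Total = 259 + 1096 + 60 = 1415

1415 days


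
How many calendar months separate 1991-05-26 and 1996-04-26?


From May 1991 to April 1996
5 years * 12 = 60 months, minus 1 month = 59

59 months


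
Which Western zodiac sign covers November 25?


Date: November 25
Conventional tropical zodiac dates: Sagittarius from November 22 onward; Capricorn starts December 22
November 25 falls within the Sagittarius range

Sagittarius


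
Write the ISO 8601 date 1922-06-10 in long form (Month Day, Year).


ISO 1922-06-10 parses as year=1922, month=06, day=10
Month 6 -> June

June 10, 1922


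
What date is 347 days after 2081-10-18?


Start: 2081-10-18, add 347 days
October 2081 has 31 days: 31 - 18 = 13 days to October 31 -> 334 left
November 2081 has 30 days -> 304 left
December 2081 has 31 days -> 273 left
January 2082 has 31 days -> 242 left
February 2082 has 28 days -> 214 left
March 2082 has 31 days -> 183 left
April 2082 has 30 days -> 153 left
May 2082 has 31 days -> 122 left
June 2082 has 30 days -> 92 left
July 2082 has 31 days -> 61 left
August 2082 has 31 days -> 30 left
September 2082: 30 <= 30 -> lands on September 30

Result: 2082-09-30


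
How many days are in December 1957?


December 1957

31 days


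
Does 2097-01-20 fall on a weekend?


Anchor: Jan 1, 2097. With p = 2097 - 1 = 2096: (p + p//4 - p//100 + p//400) mod 7 = (2096 + 524 - 20 + 5) mod 7 = 2605 mod 7 = 1 -> Tuesday (Mon=0 ... Sun=6)
Day of year: 20; offset = 19
Weekday index = (1 + 19) mod 7 = 6 -> Sunday
Weekend days: Saturday, Sunday

Yes


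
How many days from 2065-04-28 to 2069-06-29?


From 2065-04-28 to 2069-06-29
2065-04-28: days before April = 31 + 28 + 31 = 90 (2065 is not a leap year); day of year = 90 + 28 = 118
2069-06-29: days before June = 31 + 28 + 31 + 30 + 31 = 151 (2069 is not a leap year); day of year = 151 + 29 = 180
Rest of 2065: 365 - 118 = 247
Full years 2066 (365), 2067 (365), 2068 (366): 1096
Total = 247 + 1096 + 180 = 1523

1523 days


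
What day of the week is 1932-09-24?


Date: September 24, 1932
Anchor: Jan 1, 1932. With p = 1932 - 1 = 1931: (p + p//4 - p//100 + p//400) mod 7 = (1931 + 482 - 19 + 4) mod 7 = 2398 mod 7 = 4 -> Friday (Mon=0 ... Sun=6)
Days before September (Jan-Aug): 244; offset = 244 + 24 - 1 = 267
Weekday index = (4 + 267) mod 7 = 5

Day of the week: Saturday


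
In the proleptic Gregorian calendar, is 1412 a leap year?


Gregorian leap year rule: divisible by 4, but not by 100, unless also by 400.
1412 is divisible by 4 but not 100 -> leap year

Yes


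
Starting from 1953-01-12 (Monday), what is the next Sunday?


Current: Monday
Target: Sunday
Days ahead: 6

Next Sunday: 1953-01-18


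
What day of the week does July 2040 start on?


Target: July 1, 2040
Anchor: Jan 1, 2040. With p = 2040 - 1 = 2039: (p + p//4 - p//100 + p//400) mod 7 = (2039 + 509 - 20 + 5) mod 7 = 2533 mod 7 = 6 -> Sunday (Mon=0 ... Sun=6)
Days before July (Jan-Jun): 182 days
Weekday index = (6 + 182) mod 7 = 6

Sunday


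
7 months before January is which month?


January is month 1
1 - 7 = -6; wrap: -6 + 12 = 6

June


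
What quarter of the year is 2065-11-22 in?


Month: November (month 11)
Q1: Jan-Mar, Q2: Apr-Jun, Q3: Jul-Sep, Q4: Oct-Dec

Q4


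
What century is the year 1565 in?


Century = (year - 1) // 100 + 1
= (1565 - 1) // 100 + 1
= 1564 // 100 + 1
= 15 + 1

16th century


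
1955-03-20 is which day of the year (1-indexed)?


Date: March 20, 1955
Days in months 1 through 2: 59
Plus 20 days in March

Day of year: 79


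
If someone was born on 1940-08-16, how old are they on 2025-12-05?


Birth: 1940-08-16
Reference: 2025-12-05
Year difference: 2025 - 1940 = 85

85 years old


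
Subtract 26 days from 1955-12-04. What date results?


Start: 1955-12-04, subtract 26 days
Back 4 days from December 4 reaches November 30, 1955 -> 22 left
November 1955: 30 - 22 = 8 -> lands on November 8

Result: 1955-11-08


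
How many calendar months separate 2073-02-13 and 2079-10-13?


From February 2073 to October 2079
6 years * 12 = 72 months, plus 8 months = 80

80 months


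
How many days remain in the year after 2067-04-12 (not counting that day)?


Day of year: 102 of 365
Remaining = 365 - 102

263 days


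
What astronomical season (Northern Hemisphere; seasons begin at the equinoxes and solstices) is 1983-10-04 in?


Date: October 4
Astronomical Autumn (approx.; exact equinox/solstice day varies by year): September 22 to December 20
October 4 falls within the Autumn window

Autumn


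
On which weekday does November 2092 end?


November 2092 has 30 days
Anchor: Jan 1, 2092. With p = 2092 - 1 = 2091: (p + p//4 - p//100 + p//400) mod 7 = (2091 + 522 - 20 + 5) mod 7 = 2598 mod 7 = 1 -> Tuesday (Mon=0 ... Sun=6)
Days before November (Jan-Oct): 305; November 1 index = (1 + 305) mod 7 = 5 -> Saturday
Last day offset: 30 - 1 = 29 days
Weekday index = (5 + 29) mod 7 = 6

Sunday, November 30


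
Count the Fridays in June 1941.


June 1941 has 30 days
Anchor: Jan 1, 1941. With p = 1941 - 1 = 1940: (p + p//4 - p//100 + p//400) mod 7 = (1940 + 485 - 19 + 4) mod 7 = 2410 mod 7 = 2 -> Wednesday (Mon=0 ... Sun=6)
Days before June (Jan-May): 151; June 1 index = (2 + 151) mod 7 = 6 -> Sunday
First Friday is June 6
Fridays: 6, 13, 20, 27

4 Fridays


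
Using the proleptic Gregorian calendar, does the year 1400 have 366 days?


Gregorian leap year rule: divisible by 4, but not by 100, unless also by 400.
1400 is divisible by 100 but not 400 -> not a leap year

No


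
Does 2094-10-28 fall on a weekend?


Anchor: Jan 1, 2094. With p = 2094 - 1 = 2093: (p + p//4 - p//100 + p//400) mod 7 = (2093 + 523 - 20 + 5) mod 7 = 2601 mod 7 = 4 -> Friday (Mon=0 ... Sun=6)
Day of year: 301; offset = 300
Weekday index = (4 + 300) mod 7 = 3 -> Thursday
Weekend days: Saturday, Sunday

No


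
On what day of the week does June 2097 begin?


Target: June 1, 2097
Anchor: Jan 1, 2097. With p = 2097 - 1 = 2096: (p + p//4 - p//100 + p//400) mod 7 = (2096 + 524 - 20 + 5) mod 7 = 2605 mod 7 = 1 -> Tuesday (Mon=0 ... Sun=6)
Days before June (Jan-May): 151 days
Weekday index = (1 + 151) mod 7 = 5

Saturday


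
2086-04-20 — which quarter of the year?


Month: April (month 4)
Q1: Jan-Mar, Q2: Apr-Jun, Q3: Jul-Sep, Q4: Oct-Dec

Q2


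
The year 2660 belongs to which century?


Century = (year - 1) // 100 + 1
= (2660 - 1) // 100 + 1
= 2659 // 100 + 1
= 26 + 1

27th century


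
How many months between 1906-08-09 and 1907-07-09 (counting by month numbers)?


From August 1906 to July 1907
1 year * 12 = 12 months, minus 1 month = 11

11 months


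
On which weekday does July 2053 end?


July 2053 has 31 days
Anchor: Jan 1, 2053. With p = 2053 - 1 = 2052: (p + p//4 - p//100 + p//400) mod 7 = (2052 + 513 - 20 + 5) mod 7 = 2550 mod 7 = 2 -> Wednesday (Mon=0 ... Sun=6)
Days before July (Jan-Jun): 181; July 1 index = (2 + 181) mod 7 = 1 -> Tuesday
Last day offset: 31 - 1 = 30 days
Weekday index = (1 + 30) mod 7 = 3

Thursday, July 31


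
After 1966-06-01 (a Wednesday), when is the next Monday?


Current: Wednesday
Target: Monday
Days ahead: 5

Next Monday: 1966-06-06


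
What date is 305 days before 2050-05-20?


Start: 2050-05-20, subtract 305 days
Back 20 days from May 20 reaches April 30, 2050 -> 285 left
April 2050 has 30 days -> back to March 31, 2050 -> 255 left
March 2050 has 31 days -> back to February 28, 2050 -> 224 left
February 2050 has 28 days -> back to January 31, 2050 -> 196 left
January 2050 has 31 days -> back to December 31, 2049 -> 165 left
December 2049 has 31 days -> back to November 30, 2049 -> 134 left
November 2049 has 30 days -> back to October 31, 2049 -> 104 left
October 2049 has 31 days -> back to September 30, 2049 -> 73 left
September 2049 has 30 days -> back to August 31, 2049 -> 43 left
August 2049 has 31 days -> back to July 31, 2049 -> 12 left
July 2049: 31 - 12 = 19 -> lands on July 19

Result: 2049-07-19


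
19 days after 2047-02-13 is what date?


Start: 2047-02-13, add 19 days
February 2047 has 28 days: 28 - 13 = 15 days to February 28 -> 4 left
March 2047: 4 <= 31 -> lands on March 4

Result: 2047-03-04


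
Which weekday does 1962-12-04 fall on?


Date: December 4, 1962
Anchor: Jan 1, 1962. With p = 1962 - 1 = 1961: (p + p//4 - p//100 + p//400) mod 7 = (1961 + 490 - 19 + 4) mod 7 = 2436 mod 7 = 0 -> Monday (Mon=0 ... Sun=6)
Days before December (Jan-Nov): 334; offset = 334 + 4 - 1 = 337
Weekday index = (0 + 337) mod 7 = 1

Day of the week: Tuesday


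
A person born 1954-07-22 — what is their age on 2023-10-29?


Birth: 1954-07-22
Reference: 2023-10-29
Year difference: 2023 - 1954 = 69

69 years old


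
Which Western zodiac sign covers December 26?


Date: December 26
Conventional tropical zodiac dates: Capricorn from December 22 onward; Aquarius starts January 20
December 26 falls within the Capricorn range

Capricorn


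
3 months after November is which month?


November is month 11
11 + 3 = 14; wrap: 14 - 12 = 2

February


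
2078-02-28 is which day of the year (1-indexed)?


Date: February 28, 2078
Days in months 1 through 1: 31
Plus 28 days in February

Day of year: 59


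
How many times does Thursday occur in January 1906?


January 1906 has 31 days
Anchor: Jan 1, 1906. With p = 1906 - 1 = 1905: (p + p//4 - p//100 + p//400) mod 7 = (1905 + 476 - 19 + 4) mod 7 = 2366 mod 7 = 0 -> Monday (Mon=0 ... Sun=6)
January 1 is the anchor itself -> Monday
First Thursday is January 4
Thursdays: 4, 11, 18, 25

4 Thursdays


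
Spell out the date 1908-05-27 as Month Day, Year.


ISO 1908-05-27 parses as year=1908, month=05, day=27
Month 5 -> May

May 27, 1908


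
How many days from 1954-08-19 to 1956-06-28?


From 1954-08-19 to 1956-06-28
1954-08-19: days before August = 31 + 28 + 31 + 30 + 31 + 30 + 31 = 212 (1954 is not a leap year); day of year = 212 + 19 = 231
1956-06-28: days before June = 31 + 29 + 31 + 30 + 31 = 152 (1956 is a leap year); day of year = 152 + 28 = 180
Rest of 1954: 365 - 231 = 134
Full years 1955 (365): 365
Total = 134 + 365 + 180 = 679

679 days


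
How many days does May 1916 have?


May 1916

31 days


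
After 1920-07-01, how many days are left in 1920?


Day of year: 183 of 366
Remaining = 366 - 183

183 days


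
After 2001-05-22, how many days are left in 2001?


Day of year: 142 of 365
Remaining = 365 - 142

223 days


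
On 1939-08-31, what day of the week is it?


Date: August 31, 1939
Anchor: Jan 1, 1939. With p = 1939 - 1 = 1938: (p + p//4 - p//100 + p//400) mod 7 = (1938 + 484 - 19 + 4) mod 7 = 2407 mod 7 = 6 -> Sunday (Mon=0 ... Sun=6)
Days before August (Jan-Jul): 212; offset = 212 + 31 - 1 = 242
Weekday index = (6 + 242) mod 7 = 3

Day of the week: Thursday


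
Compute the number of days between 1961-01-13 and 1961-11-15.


From 1961-01-13 to 1961-11-15
1961-01-13: day of year = 13
1961-11-15: days before November = 31 + 28 + 31 + 30 + 31 + 30 + 31 + 31 + 30 + 31 = 304 (1961 is not a leap year); day of year = 304 + 15 = 319
Same year: 319 - 13 = 306

306 days


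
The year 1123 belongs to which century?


Century = (year - 1) // 100 + 1
= (1123 - 1) // 100 + 1
= 1122 // 100 + 1
= 11 + 1

12th century


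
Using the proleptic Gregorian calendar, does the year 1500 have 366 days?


Gregorian leap year rule: divisible by 4, but not by 100, unless also by 400.
1500 is divisible by 100 but not 400 -> not a leap year

No


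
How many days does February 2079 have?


February 2079 (leap year: no)

28 days


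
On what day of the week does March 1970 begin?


Target: March 1, 1970
Anchor: Jan 1, 1970. With p = 1970 - 1 = 1969: (p + p//4 - p//100 + p//400) mod 7 = (1969 + 492 - 19 + 4) mod 7 = 2446 mod 7 = 3 -> Thursday (Mon=0 ... Sun=6)
Days before March (Jan-Feb): 59 days
Weekday index = (3 + 59) mod 7 = 6

Sunday


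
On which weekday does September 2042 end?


September 2042 has 30 days
Anchor: Jan 1, 2042. With p = 2042 - 1 = 2041: (p + p//4 - p//100 + p//400) mod 7 = (2041 + 510 - 20 + 5) mod 7 = 2536 mod 7 = 2 -> Wednesday (Mon=0 ... Sun=6)
Days before September (Jan-Aug): 243; September 1 index = (2 + 243) mod 7 = 0 -> Monday
Last day offset: 30 - 1 = 29 days
Weekday index = (0 + 29) mod 7 = 1

Tuesday, September 30


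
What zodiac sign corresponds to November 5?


Date: November 5
Conventional tropical zodiac dates: Scorpio from October 23 onward; Sagittarius starts November 22
November 5 falls within the Scorpio range

Scorpio


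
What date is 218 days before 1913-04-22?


Start: 1913-04-22, subtract 218 days
Back 22 days from April 22 reaches March 31, 1913 -> 196 left
March 1913 has 31 days -> back to February 28, 1913 -> 165 left
February 1913 has 28 days -> back to January 31, 1913 -> 137 left
January 1913 has 31 days -> back to December 31, 1912 -> 106 left
December 1912 has 31 days -> back to November 30, 1912 -> 75 left
November 1912 has 30 days -> back to October 31, 1912 -> 45 left
October 1912 has 31 days -> back to September 30, 1912 -> 14 left
September 1912: 30 - 14 = 16 -> lands on September 16

Result: 1912-09-16


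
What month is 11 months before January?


January is month 1
1 - 11 = -10; wrap: -10 + 12 = 2

February


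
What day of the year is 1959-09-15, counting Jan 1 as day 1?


Date: September 15, 1959
Days in months 1 through 8: 243
Plus 15 days in September

Day of year: 258


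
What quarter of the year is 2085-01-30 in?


Month: January (month 1)
Q1: Jan-Mar, Q2: Apr-Jun, Q3: Jul-Sep, Q4: Oct-Dec

Q1


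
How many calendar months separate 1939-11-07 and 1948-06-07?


From November 1939 to June 1948
9 years * 12 = 108 months, minus 5 months = 103

103 months


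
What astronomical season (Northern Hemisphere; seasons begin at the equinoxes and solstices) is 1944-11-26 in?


Date: November 26
Astronomical Autumn (approx.; exact equinox/solstice day varies by year): September 22 to December 20
November 26 falls within the Autumn window

Autumn


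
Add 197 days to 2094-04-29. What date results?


Start: 2094-04-29, add 197 days
April 2094 has 30 days: 30 - 29 = 1 day to April 30 -> 196 left
May 2094 has 31 days -> 165 left
June 2094 has 30 days -> 135 left
July 2094 has 31 days -> 104 left
August 2094 has 31 days -> 73 left
September 2094 has 30 days -> 43 left
October 2094 has 31 days -> 12 left
November 2094: 12 <= 30 -> lands on November 12

Result: 2094-11-12


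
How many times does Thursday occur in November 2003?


November 2003 has 30 days
Anchor: Jan 1, 2003. With p = 2003 - 1 = 2002: (p + p//4 - p//100 + p//400) mod 7 = (2002 + 500 - 20 + 5) mod 7 = 2487 mod 7 = 2 -> Wednesday (Mon=0 ... Sun=6)
Days before November (Jan-Oct): 304; November 1 index = (2 + 304) mod 7 = 5 -> Saturday
First Thursday is November 6
Thursdays: 6, 13, 20, 27

4 Thursdays


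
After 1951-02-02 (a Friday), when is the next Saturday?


Current: Friday
Target: Saturday
Days ahead: 1

Next Saturday: 1951-02-03


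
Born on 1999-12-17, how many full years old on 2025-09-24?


Birth: 1999-12-17
Reference: 2025-09-24
Year difference: 2025 - 1999 = 26
Birthday not yet reached in 2025, subtract 1

25 years old


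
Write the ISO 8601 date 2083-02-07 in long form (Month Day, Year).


ISO 2083-02-07 parses as year=2083, month=02, day=07
Month 2 -> February

February 7, 2083


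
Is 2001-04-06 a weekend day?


Anchor: Jan 1, 2001. With p = 2001 - 1 = 2000: (p + p//4 - p//100 + p//400) mod 7 = (2000 + 500 - 20 + 5) mod 7 = 2485 mod 7 = 0 -> Monday (Mon=0 ... Sun=6)
Day of year: 96; offset = 95
Weekday index = (0 + 95) mod 7 = 4 -> Friday
Weekend days: Saturday, Sunday

No


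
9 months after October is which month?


October is month 10
10 + 9 = 19; wrap: 19 - 12 = 7

July


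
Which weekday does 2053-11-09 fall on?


Date: November 9, 2053
Anchor: Jan 1, 2053. With p = 2053 - 1 = 2052: (p + p//4 - p//100 + p//400) mod 7 = (2052 + 513 - 20 + 5) mod 7 = 2550 mod 7 = 2 -> Wednesday (Mon=0 ... Sun=6)
Days before November (Jan-Oct): 304; offset = 304 + 9 - 1 = 312
Weekday index = (2 + 312) mod 7 = 6

Day of the week: Sunday


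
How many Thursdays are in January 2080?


January 2080 has 31 days
Anchor: Jan 1, 2080. With p = 2080 - 1 = 2079: (p + p//4 - p//100 + p//400) mod 7 = (2079 + 519 - 20 + 5) mod 7 = 2583 mod 7 = 0 -> Monday (Mon=0 ... Sun=6)
January 1 is the anchor itself -> Monday
First Thursday is January 4
Thursdays: 4, 11, 18, 25

4 Thursdays


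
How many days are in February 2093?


February 2093 (leap year: no)

28 days


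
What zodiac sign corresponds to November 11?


Date: November 11
Conventional tropical zodiac dates: Scorpio from October 23 onward; Sagittarius starts November 22
November 11 falls within the Scorpio range

Scorpio


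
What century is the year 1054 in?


Century = (year - 1) // 100 + 1
= (1054 - 1) // 100 + 1
= 1053 // 100 + 1
= 10 + 1

11th century


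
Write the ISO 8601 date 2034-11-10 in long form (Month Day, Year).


ISO 2034-11-10 parses as year=2034, month=11, day=10
Month 11 -> November

November 10, 2034


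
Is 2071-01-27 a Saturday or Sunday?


Anchor: Jan 1, 2071. With p = 2071 - 1 = 2070: (p + p//4 - p//100 + p//400) mod 7 = (2070 + 517 - 20 + 5) mod 7 = 2572 mod 7 = 3 -> Thursday (Mon=0 ... Sun=6)
Day of year: 27; offset = 26
Weekday index = (3 + 26) mod 7 = 1 -> Tuesday
Weekend days: Saturday, Sunday

No


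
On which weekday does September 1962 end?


September 1962 has 30 days
Anchor: Jan 1, 1962. With p = 1962 - 1 = 1961: (p + p//4 - p//100 + p//400) mod 7 = (1961 + 490 - 19 + 4) mod 7 = 2436 mod 7 = 0 -> Monday (Mon=0 ... Sun=6)
Days before September (Jan-Aug): 243; September 1 index = (0 + 243) mod 7 = 5 -> Saturday
Last day offset: 30 - 1 = 29 days
Weekday index = (5 + 29) mod 7 = 6

Sunday, September 30


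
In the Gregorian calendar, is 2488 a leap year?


Gregorian leap year rule: divisible by 4, but not by 100, unless also by 400.
2488 is divisible by 4 but not 100 -> leap year

Yes


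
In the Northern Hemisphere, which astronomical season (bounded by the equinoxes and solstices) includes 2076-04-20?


Date: April 20
Astronomical Spring (approx.; exact equinox/solstice day varies by year): March 20 to June 20
April 20 falls within the Spring window

Spring


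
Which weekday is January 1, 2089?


Target: January 1, 2089
Anchor: Jan 1, 2089. With p = 2089 - 1 = 2088: (p + p//4 - p//100 + p//400) mod 7 = (2088 + 522 - 20 + 5) mod 7 = 2595 mod 7 = 5 -> Saturday (Mon=0 ... Sun=6)
Offset from anchor: 0 days
Weekday index = (5 + 0) mod 7 = 5

Saturday


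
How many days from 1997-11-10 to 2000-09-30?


From 1997-11-10 to 2000-09-30
1997-11-10: days before November = 31 + 28 + 31 + 30 + 31 + 30 + 31 + 31 + 30 + 31 = 304 (1997 is not a leap year); day of year = 304 + 10 = 314
2000-09-30: days before September = 31 + 29 + 31 + 30 + 31 + 30 + 31 + 31 = 244 (2000 is a leap year); day of year = 244 + 30 = 274
Rest of 1997: 365 - 314 = 51
Full years 1998 (365), 1999 (365): 730
Total = 51 + 730 + 274 = 1055

1055 days


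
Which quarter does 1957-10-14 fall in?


Month: October (month 10)
Q1: Jan-Mar, Q2: Apr-Jun, Q3: Jul-Sep, Q4: Oct-Dec

Q4


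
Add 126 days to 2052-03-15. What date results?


Start: 2052-03-15, add 126 days
March 2052 has 31 days: 31 - 15 = 16 days to March 31 -> 110 left
April 2052 has 30 days -> 80 left
May 2052 has 31 days -> 49 left
June 2052 has 30 days -> 19 left
July 2052: 19 <= 31 -> lands on July 19

Result: 2052-07-19


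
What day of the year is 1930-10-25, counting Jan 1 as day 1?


Date: October 25, 1930
Days in months 1 through 9: 273
Plus 25 days in October

Day of year: 298


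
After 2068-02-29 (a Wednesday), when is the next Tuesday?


Current: Wednesday
Target: Tuesday
Days ahead: 6

Next Tuesday: 2068-03-06


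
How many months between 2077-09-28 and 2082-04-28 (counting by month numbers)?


From September 2077 to April 2082
5 years * 12 = 60 months, minus 5 months = 55

55 months


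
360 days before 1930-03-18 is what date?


Start: 1930-03-18, subtract 360 days
Back 18 days from March 18 reaches February 28, 1930 -> 342 left
February 1930 has 28 days -> back to January 31, 1930 -> 314 left
January 1930 has 31 days -> back to December 31, 1929 -> 283 left
December 1929 has 31 days -> back to November 30, 1929 -> 252 left
November 1929 has 30 days -> back to October 31, 1929 -> 222 left
October 1929 has 31 days -> back to September 30, 1929 -> 191 left
September 1929 has 30 days -> back to August 31, 1929 -> 161 left
August 1929 has 31 days -> back to July 31, 1929 -> 130 left
July 1929 has 31 days -> back to June 30, 1929 -> 99 left
June 1929 has 30 days -> back to May 31, 1929 -> 69 left
May 1929 has 31 days -> back to April 30, 1929 -> 38 left
April 1929 has 30 days -> back to March 31, 1929 -> 8 left
March 1929: 31 - 8 = 23 -> lands on March 23

Result: 1929-03-23


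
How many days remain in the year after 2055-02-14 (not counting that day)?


Day of year: 45 of 365
Remaining = 365 - 45

320 days


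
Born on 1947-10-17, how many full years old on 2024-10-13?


Birth: 1947-10-17
Reference: 2024-10-13
Year difference: 2024 - 1947 = 77
Birthday not yet reached in 2024, subtract 1

76 years old


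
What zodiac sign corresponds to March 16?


Date: March 16
Conventional tropical zodiac dates: Pisces from February 19 onward; Aries starts March 21
March 16 falls within the Pisces range

Pisces


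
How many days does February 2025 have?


February 2025 (leap year: no)

28 days


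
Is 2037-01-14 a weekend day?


Anchor: Jan 1, 2037. With p = 2037 - 1 = 2036: (p + p//4 - p//100 + p//400) mod 7 = (2036 + 509 - 20 + 5) mod 7 = 2530 mod 7 = 3 -> Thursday (Mon=0 ... Sun=6)
Day of year: 14; offset = 13
Weekday index = (3 + 13) mod 7 = 2 -> Wednesday
Weekend days: Saturday, Sunday

No


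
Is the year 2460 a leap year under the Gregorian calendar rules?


Gregorian leap year rule: divisible by 4, but not by 100, unless also by 400.
2460 is divisible by 4 but not 100 -> leap year

Yes


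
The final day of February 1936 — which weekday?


February 1936 has 29 days
Anchor: Jan 1, 1936. With p = 1936 - 1 = 1935: (p + p//4 - p//100 + p//400) mod 7 = (1935 + 483 - 19 + 4) mod 7 = 2403 mod 7 = 2 -> Wednesday (Mon=0 ... Sun=6)
Days before February (Jan): 31; February 1 index = (2 + 31) mod 7 = 5 -> Saturday
Last day offset: 29 - 1 = 28 days
Weekday index = (5 + 28) mod 7 = 5

Saturday, February 29


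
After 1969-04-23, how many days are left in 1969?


Day of year: 113 of 365
Remaining = 365 - 113

252 days


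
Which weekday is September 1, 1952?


Target: September 1, 1952
Anchor: Jan 1, 1952. With p = 1952 - 1 = 1951: (p + p//4 - p//100 + p//400) mod 7 = (1951 + 487 - 19 + 4) mod 7 = 2423 mod 7 = 1 -> Tuesday (Mon=0 ... Sun=6)
Days before September (Jan-Aug): 244 days
Weekday index = (1 + 244) mod 7 = 0

Monday


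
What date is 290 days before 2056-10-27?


Start: 2056-10-27, subtract 290 days
Back 27 days from October 27 reaches September 30, 2056 -> 263 left
September 2056 has 30 days -> back to August 31, 2056 -> 233 left
August 2056 has 31 days -> back to July 31, 2056 -> 202 left
July 2056 has 31 days -> back to June 30, 2056 -> 171 left
June 2056 has 30 days -> back to May 31, 2056 -> 141 left
May 2056 has 31 days -> back to April 30, 2056 -> 110 left
April 2056 has 30 days -> back to March 31, 2056 -> 80 left
March 2056 has 31 days -> back to February 29, 2056 -> 49 left
February 2056 has 29 days -> back to January 31, 2056 -> 20 left
January 2056: 31 - 20 = 11 -> lands on January 11

Result: 2056-01-11


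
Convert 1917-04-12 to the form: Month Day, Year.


ISO 1917-04-12 parses as year=1917, month=04, day=12
Month 4 -> April

April 12, 1917


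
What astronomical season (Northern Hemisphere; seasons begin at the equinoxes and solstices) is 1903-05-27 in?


Date: May 27
Astronomical Spring (approx.; exact equinox/solstice day varies by year): March 20 to June 20
May 27 falls within the Spring window

Spring


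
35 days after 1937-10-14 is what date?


Start: 1937-10-14, add 35 days
October 1937 has 31 days: 31 - 14 = 17 days to October 31 -> 18 left
November 1937: 18 <= 30 -> lands on November 18

Result: 1937-11-18


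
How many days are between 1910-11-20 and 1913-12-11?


From 1910-11-20 to 1913-12-11
1910-11-20: days before November = 31 + 28 + 31 + 30 + 31 + 30 + 31 + 31 + 30 + 31 = 304 (1910 is not a leap year); day of year = 304 + 20 = 324
1913-12-11: days before December = 31 + 28 + 31 + 30 + 31 + 30 + 31 + 31 + 30 + 31 + 30 = 334 (1913 is not a leap year); day of year = 334 + 11 = 345
Rest of 1910: 365 - 324 = 41
Full years 1911 (365), 1912 (366): 731
Total = 41 + 731 + 345 = 1117

1117 days


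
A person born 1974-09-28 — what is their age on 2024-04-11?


Birth: 1974-09-28
Reference: 2024-04-11
Year difference: 2024 - 1974 = 50
Birthday not yet reached in 2024, subtract 1

49 years old


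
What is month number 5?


Month 5 of 12

May


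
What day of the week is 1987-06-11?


Date: June 11, 1987
Anchor: Jan 1, 1987. With p = 1987 - 1 = 1986: (p + p//4 - p//100 + p//400) mod 7 = (1986 + 496 - 19 + 4) mod 7 = 2467 mod 7 = 3 -> Thursday (Mon=0 ... Sun=6)
Days before June (Jan-May): 151; offset = 151 + 11 - 1 = 161
Weekday index = (3 + 161) mod 7 = 3

Day of the week: Thursday


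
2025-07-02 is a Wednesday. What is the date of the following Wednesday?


Current: Wednesday
Target: Wednesday
Days ahead: 7

Next Wednesday: 2025-07-09


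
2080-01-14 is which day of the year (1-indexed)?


Date: January 14, 2080
No months before January
Plus 14 days in January

Day of year: 14


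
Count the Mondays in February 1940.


February 1940 has 29 days
Anchor: Jan 1, 1940. With p = 1940 - 1 = 1939: (p + p//4 - p//100 + p//400) mod 7 = (1939 + 484 - 19 + 4) mod 7 = 2408 mod 7 = 0 -> Monday (Mon=0 ... Sun=6)
Days before February (Jan): 31; February 1 index = (0 + 31) mod 7 = 3 -> Thursday
First Monday is February 5
Mondays: 5, 12, 19, 26

4 Mondays


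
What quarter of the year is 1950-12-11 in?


Month: December (month 12)
Q1: Jan-Mar, Q2: Apr-Jun, Q3: Jul-Sep, Q4: Oct-Dec

Q4


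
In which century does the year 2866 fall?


Century = (year - 1) // 100 + 1
= (2866 - 1) // 100 + 1
= 2865 // 100 + 1
= 28 + 1

29th century


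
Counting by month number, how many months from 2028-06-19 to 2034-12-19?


From June 2028 to December 2034
6 years * 12 = 72 months, plus 6 months = 78

78 months


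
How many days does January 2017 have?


January 2017

31 days


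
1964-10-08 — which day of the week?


Date: October 8, 1964
Anchor: Jan 1, 1964. With p = 1964 - 1 = 1963: (p + p//4 - p//100 + p//400) mod 7 = (1963 + 490 - 19 + 4) mod 7 = 2438 mod 7 = 2 -> Wednesday (Mon=0 ... Sun=6)
Days before October (Jan-Sep): 274; offset = 274 + 8 - 1 = 281
Weekday index = (2 + 281) mod 7 = 3

Day of the week: Thursday


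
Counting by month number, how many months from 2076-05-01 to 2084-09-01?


From May 2076 to September 2084
8 years * 12 = 96 months, plus 4 months = 100

100 months


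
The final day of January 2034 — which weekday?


January 2034 has 31 days
Anchor: Jan 1, 2034. With p = 2034 - 1 = 2033: (p + p//4 - p//100 + p//400) mod 7 = (2033 + 508 - 20 + 5) mod 7 = 2526 mod 7 = 6 -> Sunday (Mon=0 ... Sun=6)
January 1 is the anchor itself -> Sunday
Last day offset: 31 - 1 = 30 days
Weekday index = (6 + 30) mod 7 = 1

Tuesday, January 31


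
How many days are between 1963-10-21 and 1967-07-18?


From 1963-10-21 to 1967-07-18
1963-10-21: days before October = 31 + 28 + 31 + 30 + 31 + 30 + 31 + 31 + 30 = 273 (1963 is not a leap year); day of year = 273 + 21 = 294
1967-07-18: days before July = 31 + 28 + 31 + 30 + 31 + 30 = 181 (1967 is not a leap year); day of year = 181 + 18 = 199
Rest of 1963: 365 - 294 = 71
Full years 1964 (366), 1965 (365), 1966 (365): 1096
Total = 71 + 1096 + 199 = 1366

1366 days


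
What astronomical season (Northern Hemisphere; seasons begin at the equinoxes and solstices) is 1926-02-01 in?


Date: February 1
Astronomical Winter (approx.; exact equinox/solstice day varies by year): December 21 to March 19
February 1 falls within the Winter window

Winter


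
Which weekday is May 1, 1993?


Target: May 1, 1993
Anchor: Jan 1, 1993. With p = 1993 - 1 = 1992: (p + p//4 - p//100 + p//400) mod 7 = (1992 + 498 - 19 + 4) mod 7 = 2475 mod 7 = 4 -> Friday (Mon=0 ... Sun=6)
Days before May (Jan-Apr): 120 days
Weekday index = (4 + 120) mod 7 = 5

Saturday


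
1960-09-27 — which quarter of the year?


Month: September (month 9)
Q1: Jan-Mar, Q2: Apr-Jun, Q3: Jul-Sep, Q4: Oct-Dec

Q3


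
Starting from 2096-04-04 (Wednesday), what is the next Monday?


Current: Wednesday
Target: Monday
Days ahead: 5

Next Monday: 2096-04-09


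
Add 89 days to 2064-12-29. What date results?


Start: 2064-12-29, add 89 days
December 2064 has 31 days: 31 - 29 = 2 days to December 31 -> 87 left
January 2065 has 31 days -> 56 left
February 2065 has 28 days -> 28 left
March 2065: 28 <= 31 -> lands on March 28

Result: 2065-03-28


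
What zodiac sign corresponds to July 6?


Date: July 6
Conventional tropical zodiac dates: Cancer from June 21 onward; Leo starts July 23
July 6 falls within the Cancer range

Cancer


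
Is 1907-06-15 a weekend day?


Anchor: Jan 1, 1907. With p = 1907 - 1 = 1906: (p + p//4 - p//100 + p//400) mod 7 = (1906 + 476 - 19 + 4) mod 7 = 2367 mod 7 = 1 -> Tuesday (Mon=0 ... Sun=6)
Day of year: 166; offset = 165
Weekday index = (1 + 165) mod 7 = 5 -> Saturday
Weekend days: Saturday, Sunday

Yes


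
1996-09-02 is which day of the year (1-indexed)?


Date: September 2, 1996
Days in months 1 through 8: 244
Plus 2 days in September

Day of year: 246


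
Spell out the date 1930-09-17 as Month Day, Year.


ISO 1930-09-17 parses as year=1930, month=09, day=17
Month 9 -> September

September 17, 1930


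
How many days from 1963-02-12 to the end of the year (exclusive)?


Day of year: 43 of 365
Remaining = 365 - 43

322 days


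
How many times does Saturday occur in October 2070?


October 2070 has 31 days
Anchor: Jan 1, 2070. With p = 2070 - 1 = 2069: (p + p//4 - p//100 + p//400) mod 7 = (2069 + 517 - 20 + 5) mod 7 = 2571 mod 7 = 2 -> Wednesday (Mon=0 ... Sun=6)
Days before October (Jan-Sep): 273; October 1 index = (2 + 273) mod 7 = 2 -> Wednesday
First Saturday is October 4
Saturdays: 4, 11, 18, 25

4 Saturdays


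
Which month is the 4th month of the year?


Month 4 of 12

April


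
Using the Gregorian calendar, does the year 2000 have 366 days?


Gregorian leap year rule: divisible by 4, but not by 100, unless also by 400.
2000 is divisible by 400 -> leap year

Yes


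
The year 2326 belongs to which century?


Century = (year - 1) // 100 + 1
= (2326 - 1) // 100 + 1
= 2325 // 100 + 1
= 23 + 1

24th century


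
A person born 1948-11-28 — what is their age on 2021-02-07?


Birth: 1948-11-28
Reference: 2021-02-07
Year difference: 2021 - 1948 = 73
Birthday not yet reached in 2021, subtract 1

72 years old


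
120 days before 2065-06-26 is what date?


Start: 2065-06-26, subtract 120 days
Back 26 days from June 26 reaches May 31, 2065 -> 94 left
May 2065 has 31 days -> back to April 30, 2065 -> 63 left
April 2065 has 30 days -> back to March 31, 2065 -> 33 left
March 2065 has 31 days -> back to February 28, 2065 -> 2 left
February 2065: 28 - 2 = 26 -> lands on February 26

Result: 2065-02-26


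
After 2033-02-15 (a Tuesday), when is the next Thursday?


Current: Tuesday
Target: Thursday
Days ahead: 2

Next Thursday: 2033-02-17


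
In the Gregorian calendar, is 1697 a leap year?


Gregorian leap year rule: divisible by 4, but not by 100, unless also by 400.
1697 is not divisible by 4 -> not a leap year

No


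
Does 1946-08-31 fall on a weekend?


Anchor: Jan 1, 1946. With p = 1946 - 1 = 1945: (p + p//4 - p//100 + p//400) mod 7 = (1945 + 486 - 19 + 4) mod 7 = 2416 mod 7 = 1 -> Tuesday (Mon=0 ... Sun=6)
Day of year: 243; offset = 242
Weekday index = (1 + 242) mod 7 = 5 -> Saturday
Weekend days: Saturday, Sunday

Yes


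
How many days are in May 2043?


May 2043

31 days


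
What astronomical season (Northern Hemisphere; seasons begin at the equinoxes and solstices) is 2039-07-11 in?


Date: July 11
Astronomical Summer (approx.; exact equinox/solstice day varies by year): June 21 to September 21
July 11 falls within the Summer window

Summer


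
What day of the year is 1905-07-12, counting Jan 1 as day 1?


Date: July 12, 1905
Days in months 1 through 6: 181
Plus 12 days in July

Day of year: 193


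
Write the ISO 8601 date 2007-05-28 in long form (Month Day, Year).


ISO 2007-05-28 parses as year=2007, month=05, day=28
Month 5 -> May

May 28, 2007


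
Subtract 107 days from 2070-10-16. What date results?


Start: 2070-10-16, subtract 107 days
Back 16 days from October 16 reaches September 30, 2070 -> 91 left
September 2070 has 30 days -> back to August 31, 2070 -> 61 left
August 2070 has 31 days -> back to July 31, 2070 -> 30 left
July 2070: 31 - 30 = 1 -> lands on July 1

Result: 2070-07-01


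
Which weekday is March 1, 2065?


Target: March 1, 2065
Anchor: Jan 1, 2065. With p = 2065 - 1 = 2064: (p + p//4 - p//100 + p//400) mod 7 = (2064 + 516 - 20 + 5) mod 7 = 2565 mod 7 = 3 -> Thursday (Mon=0 ... Sun=6)
Days before March (Jan-Feb): 59 days
Weekday index = (3 + 59) mod 7 = 6

Sunday


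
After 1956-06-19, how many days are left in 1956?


Day of year: 171 of 366
Remaining = 366 - 171

195 days


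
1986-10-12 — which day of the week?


Date: October 12, 1986
Anchor: Jan 1, 1986. With p = 1986 - 1 = 1985: (p + p//4 - p//100 + p//400) mod 7 = (1985 + 496 - 19 + 4) mod 7 = 2466 mod 7 = 2 -> Wednesday (Mon=0 ... Sun=6)
Days before October (Jan-Sep): 273; offset = 273 + 12 - 1 = 284
Weekday index = (2 + 284) mod 7 = 6

Day of the week: Sunday


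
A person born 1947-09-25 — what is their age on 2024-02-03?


Birth: 1947-09-25
Reference: 2024-02-03
Year difference: 2024 - 1947 = 77
Birthday not yet reached in 2024, subtract 1

76 years old


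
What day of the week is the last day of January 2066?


January 2066 has 31 days
Anchor: Jan 1, 2066. With p = 2066 - 1 = 2065: (p + p//4 - p//100 + p//400) mod 7 = (2065 + 516 - 20 + 5) mod 7 = 2566 mod 7 = 4 -> Friday (Mon=0 ... Sun=6)
January 1 is the anchor itself -> Friday
Last day offset: 31 - 1 = 30 days
Weekday index = (4 + 30) mod 7 = 6

Sunday, January 31


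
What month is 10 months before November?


November is month 11
11 - 10 = 1

January


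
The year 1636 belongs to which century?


Century = (year - 1) // 100 + 1
= (1636 - 1) // 100 + 1
= 1635 // 100 + 1
= 16 + 1

17th century


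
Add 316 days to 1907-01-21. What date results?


Start: 1907-01-21, add 316 days
January 1907 has 31 days: 31 - 21 = 10 days to January 31 -> 306 left
February 1907 has 28 days -> 278 left
March 1907 has 31 days -> 247 left
April 1907 has 30 days -> 217 left
May 1907 has 31 days -> 186 left
June 1907 has 30 days -> 156 left
July 1907 has 31 days -> 125 left
August 1907 has 31 days -> 94 left
September 1907 has 30 days -> 64 left
October 1907 has 31 days -> 33 left
November 1907 has 30 days -> 3 left
December 1907: 3 <= 31 -> lands on December 3

Result: 1907-12-03


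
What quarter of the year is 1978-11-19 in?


Month: November (month 11)
Q1: Jan-Mar, Q2: Apr-Jun, Q3: Jul-Sep, Q4: Oct-Dec

Q4


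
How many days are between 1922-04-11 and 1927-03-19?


From 1922-04-11 to 1927-03-19
1922-04-11: days before April = 31 + 28 + 31 = 90 (1922 is not a leap year); day of year = 90 + 11 = 101
1927-03-19: days before March = 31 + 28 = 59 (1927 is not a leap year); day of year = 59 + 19 = 78
Rest of 1922: 365 - 101 = 264
Full years 1923 (365), 1924 (366), 1925 (365), 1926 (365): 1461
Total = 264 + 1461 + 78 = 1803

1803 days


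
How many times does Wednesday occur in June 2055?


June 2055 has 30 days
Anchor: Jan 1, 2055. With p = 2055 - 1 = 2054: (p + p//4 - p//100 + p//400) mod 7 = (2054 + 513 - 20 + 5) mod 7 = 2552 mod 7 = 4 -> Friday (Mon=0 ... Sun=6)
Days before June (Jan-May): 151; June 1 index = (4 + 151) mod 7 = 1 -> Tuesday
First Wednesday is June 2
Wednesdays: 2, 9, 16, 23, 30

5 Wednesdays
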